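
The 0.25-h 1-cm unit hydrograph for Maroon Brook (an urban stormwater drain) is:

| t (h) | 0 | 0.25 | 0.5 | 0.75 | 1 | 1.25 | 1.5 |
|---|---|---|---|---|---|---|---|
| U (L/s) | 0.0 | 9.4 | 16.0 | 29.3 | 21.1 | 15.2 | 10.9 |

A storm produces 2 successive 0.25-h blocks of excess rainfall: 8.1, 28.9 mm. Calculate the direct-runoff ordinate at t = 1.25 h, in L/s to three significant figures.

Q ≈ 73.3 L/s

By discrete convolution, Q_j = Σ (P_i / 10 mm) · U_{j−i}.
At t = 1.25 h (j=5): Q = (8.1/10)·15.2 + (28.9/10)·21.1 = 73.3 L/s.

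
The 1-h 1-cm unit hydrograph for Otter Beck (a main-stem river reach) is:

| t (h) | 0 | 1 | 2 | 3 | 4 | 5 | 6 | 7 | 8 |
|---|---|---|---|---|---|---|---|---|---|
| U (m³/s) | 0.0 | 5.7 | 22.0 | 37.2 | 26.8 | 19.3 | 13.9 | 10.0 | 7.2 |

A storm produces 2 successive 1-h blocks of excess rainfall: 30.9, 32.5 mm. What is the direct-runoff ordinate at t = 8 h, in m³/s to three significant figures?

By discrete convolution, Q_j = Σ (P_i / 10 mm) · U_{j−i}.
At t = 8 h (j=8): Q = (30.9/10)·7.2 + (32.5/10)·10.0 = 54.7 m³/s.

Q ≈ 54.7 m³/s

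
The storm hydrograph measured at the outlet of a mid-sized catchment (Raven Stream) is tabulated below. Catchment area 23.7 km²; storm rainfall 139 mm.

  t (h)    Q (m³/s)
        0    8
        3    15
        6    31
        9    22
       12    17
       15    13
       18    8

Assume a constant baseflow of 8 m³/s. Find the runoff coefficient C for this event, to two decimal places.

C ≈ 0.19

ΣQ_DR = 58.00 m³/s; V = ΣQ_DR·Δt = 6.264 × 10^5 m³.
Runoff depth d = V / A = 26.43 mm.
C = d / P = 26.43 / 139 = 0.19.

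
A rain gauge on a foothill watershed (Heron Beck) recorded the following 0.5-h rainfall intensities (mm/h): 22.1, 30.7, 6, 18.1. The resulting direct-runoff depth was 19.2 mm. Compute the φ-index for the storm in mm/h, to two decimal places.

φ ≈ 10.83 mm/h

Only the 3 blocks with intensity above φ contribute runoff: 22.1, 30.7, 18.1 mm/h.
Σ(I−φ)·Δt = d  ⇒  (22.1+30.7+18.1 − 3φ)·0.5 = 19.2
φ = (70.90 − 19.2/0.5) / 3 = 10.83 mm/h.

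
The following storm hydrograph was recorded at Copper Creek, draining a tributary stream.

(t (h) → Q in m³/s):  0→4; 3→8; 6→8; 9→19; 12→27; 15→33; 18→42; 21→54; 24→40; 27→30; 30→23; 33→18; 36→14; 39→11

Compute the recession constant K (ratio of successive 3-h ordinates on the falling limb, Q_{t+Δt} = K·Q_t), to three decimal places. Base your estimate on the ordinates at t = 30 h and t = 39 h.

K ≈ 0.782

Using the recession-limb readings at t = 30 h and t = 39 h: Q falls from 23 to 11 m³/s over 3 intervals.
K = (Q₂/Q₁)^(1/3) = (11/23)^(1/3) = 0.782.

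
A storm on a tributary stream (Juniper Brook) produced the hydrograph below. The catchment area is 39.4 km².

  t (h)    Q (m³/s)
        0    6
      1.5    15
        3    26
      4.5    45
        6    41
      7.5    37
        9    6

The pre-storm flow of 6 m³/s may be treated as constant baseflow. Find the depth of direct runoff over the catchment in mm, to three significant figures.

Direct runoff: 0.0, 9.0, 20.0, 39.0, 35.0, 31.0, 0.0 m³/s; ΣQ_DR = 134.0 m³/s.
V = ΣQ_DR · Δt = 134.0 × 5400 s = 7.236 × 10^5 m³.
Over A = 39.4 km², depth = V / A = 18.4 mm.

d ≈ 18.4 mm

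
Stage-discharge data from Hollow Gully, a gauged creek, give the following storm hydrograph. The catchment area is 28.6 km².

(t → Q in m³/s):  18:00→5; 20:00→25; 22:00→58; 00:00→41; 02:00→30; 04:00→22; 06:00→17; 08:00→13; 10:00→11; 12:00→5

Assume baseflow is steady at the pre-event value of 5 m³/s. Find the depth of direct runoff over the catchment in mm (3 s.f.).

d ≈ 44.6 mm

Direct runoff: 0.0, 20.0, 53.0, 36.0, 25.0, 17.0, 12.0, 8.0, 6.0, 0.0 m³/s; ΣQ_DR = 177.0 m³/s.
V = ΣQ_DR · Δt = 177.0 × 7200 s = 1.274 × 10^6 m³.
Over A = 28.6 km², depth = V / A = 44.6 mm.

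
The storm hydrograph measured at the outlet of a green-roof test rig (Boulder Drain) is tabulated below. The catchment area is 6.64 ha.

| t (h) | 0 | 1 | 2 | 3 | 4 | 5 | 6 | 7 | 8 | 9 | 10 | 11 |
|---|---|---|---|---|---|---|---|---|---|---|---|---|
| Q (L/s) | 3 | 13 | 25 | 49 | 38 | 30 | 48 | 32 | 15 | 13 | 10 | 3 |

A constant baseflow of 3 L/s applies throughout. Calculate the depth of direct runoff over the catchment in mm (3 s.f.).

Direct runoff: 0.0, 10.0, 22.0, 46.0, 35.0, 27.0, 45.0, 29.0, 12.0, 10.0, 7.0, 0.0 L/s; ΣQ_DR = 243.0 L/s.
V = ΣQ_DR · Δt = 243.0 × 3600 s = 8.748 × 10^5 L.
Over A = 6.64 ha, depth = V / A = 13.2 mm.

d ≈ 13.2 mm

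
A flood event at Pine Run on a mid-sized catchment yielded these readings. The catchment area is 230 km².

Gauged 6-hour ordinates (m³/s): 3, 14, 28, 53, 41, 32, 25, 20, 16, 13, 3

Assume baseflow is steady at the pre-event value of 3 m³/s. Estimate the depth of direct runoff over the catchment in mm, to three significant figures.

d ≈ 20.2 mm

Direct runoff: 0.0, 11.0, 25.0, 50.0, 38.0, 29.0, 22.0, 17.0, 13.0, 10.0, 0.0 m³/s; ΣQ_DR = 215.0 m³/s.
V = ΣQ_DR · Δt = 215.0 × 21600 s = 4.644 × 10^6 m³.
Over A = 230 km², depth = V / A = 20.2 mm.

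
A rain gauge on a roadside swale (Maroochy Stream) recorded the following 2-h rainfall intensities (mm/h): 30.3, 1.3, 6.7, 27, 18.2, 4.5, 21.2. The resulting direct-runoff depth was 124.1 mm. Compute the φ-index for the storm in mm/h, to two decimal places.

φ ≈ 8.66 mm/h

Only the 4 blocks with intensity above φ contribute runoff: 30.3, 27, 18.2, 21.2 mm/h.
Σ(I−φ)·Δt = d  ⇒  (30.3+27+18.2+21.2 − 4φ)·2 = 124.1
φ = (96.70 − 124.1/2) / 4 = 8.66 mm/h.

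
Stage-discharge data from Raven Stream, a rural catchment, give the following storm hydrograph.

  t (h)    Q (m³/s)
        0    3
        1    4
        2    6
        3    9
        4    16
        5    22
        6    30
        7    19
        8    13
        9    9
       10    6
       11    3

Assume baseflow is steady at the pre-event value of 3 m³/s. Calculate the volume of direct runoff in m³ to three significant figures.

Direct-runoff ordinates (Q − Q_b): 0.0, 1.0, 3.0, 6.0, 13.0, 19.0, 27.0, 16.0, 10.0, 6.0, 3.0, 0.0 m³/s.
ΣQ_DR = 104.0 m³/s.
With Δt = 1 h = 3600 s, V = ΣQ_DR · Δt = 104.0 × 3600 = 3.74 × 10^5 m³.

V ≈ 3.74 × 10^5 m³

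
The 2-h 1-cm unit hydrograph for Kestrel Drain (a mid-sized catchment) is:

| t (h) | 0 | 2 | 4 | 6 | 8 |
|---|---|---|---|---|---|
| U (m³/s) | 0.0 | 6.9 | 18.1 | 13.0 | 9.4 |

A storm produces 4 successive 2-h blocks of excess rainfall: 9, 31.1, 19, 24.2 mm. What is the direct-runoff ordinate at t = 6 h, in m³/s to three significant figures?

Q ≈ 81.1 m³/s

By discrete convolution, Q_j = Σ (P_i / 10 mm) · U_{j−i}.
At t = 6 h (j=3): Q = (9/10)·13.0 + (31.1/10)·18.1 + (19/10)·6.9 + (24.2/10)·0.0 = 81.1 m³/s.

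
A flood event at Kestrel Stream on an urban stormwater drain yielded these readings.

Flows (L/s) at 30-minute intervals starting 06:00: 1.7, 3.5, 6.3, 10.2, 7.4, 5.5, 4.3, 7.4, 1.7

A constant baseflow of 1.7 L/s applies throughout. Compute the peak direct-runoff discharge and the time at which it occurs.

Subtracting baseflow gives direct-runoff ordinates: 0.0, 1.8, 4.6, 8.5, 5.7, 3.8, 2.6, 5.7, 0.0 L/s.
The maximum is 8.5 L/s, occurring at the reading for t = 07:30.

Q_p = 8.5 L/s at t = 07:30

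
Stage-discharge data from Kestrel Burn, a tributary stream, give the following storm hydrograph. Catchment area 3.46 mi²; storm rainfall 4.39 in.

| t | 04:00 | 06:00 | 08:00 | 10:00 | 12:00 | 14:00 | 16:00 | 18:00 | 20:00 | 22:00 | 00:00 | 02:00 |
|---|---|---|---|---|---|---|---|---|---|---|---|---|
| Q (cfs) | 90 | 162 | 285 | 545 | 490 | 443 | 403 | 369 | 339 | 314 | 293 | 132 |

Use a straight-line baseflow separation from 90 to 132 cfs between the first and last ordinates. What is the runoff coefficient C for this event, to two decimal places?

C ≈ 0.52

ΣQ_DR = 2533 cfs; V = ΣQ_DR·Δt = 1.824 × 10^7 ft³.
Runoff depth d = V / A = 2.269 in.
C = d / P = 2.269 / 4.39 = 0.52.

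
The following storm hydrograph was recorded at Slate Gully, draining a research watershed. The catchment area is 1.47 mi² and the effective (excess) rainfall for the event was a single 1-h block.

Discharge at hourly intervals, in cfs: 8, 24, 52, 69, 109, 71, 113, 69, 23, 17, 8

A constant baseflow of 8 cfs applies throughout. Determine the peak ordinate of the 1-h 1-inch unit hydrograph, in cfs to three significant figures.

U_p ≈ 210 cfs

Direct runoff: 0.0, 16.0, 44.0, 61.0, 101.0, 63.0, 105.0, 61.0, 15.0, 9.0, 0.0 cfs; ΣQ_DR = 475.0 cfs, peak = 105.0 cfs.
Runoff depth d = ΣQ_DR·Δt / A = 475.0 × 3600 / (1.47 mi²) = 0.5007 in.
The 1-inch UH is the DRH scaled by (1 in)/d, so U_p = 105.0 × 1/0.5007 = 210 cfs.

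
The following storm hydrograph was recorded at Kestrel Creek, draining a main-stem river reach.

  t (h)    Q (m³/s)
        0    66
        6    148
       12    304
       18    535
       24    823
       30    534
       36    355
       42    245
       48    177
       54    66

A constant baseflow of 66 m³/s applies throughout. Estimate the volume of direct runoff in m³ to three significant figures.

V ≈ 5.60 × 10^7 m³

Direct-runoff ordinates (Q − Q_b): 0.0, 82.0, 238.0, 469.0, 757.0, 468.0, 289.0, 179.0, 111.0, 0.0 m³/s.
ΣQ_DR = 2593 m³/s.
With Δt = 6 h = 21600 s, V = ΣQ_DR · Δt = 2593 × 21600 = 5.60 × 10^7 m³.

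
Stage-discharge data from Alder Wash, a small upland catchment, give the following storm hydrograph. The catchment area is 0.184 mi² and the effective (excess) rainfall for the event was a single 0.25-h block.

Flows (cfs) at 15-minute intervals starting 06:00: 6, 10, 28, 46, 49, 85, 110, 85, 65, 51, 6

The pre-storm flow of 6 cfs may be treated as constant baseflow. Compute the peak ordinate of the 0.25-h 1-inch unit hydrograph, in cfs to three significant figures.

Direct runoff: 0.0, 4.0, 22.0, 40.0, 43.0, 79.0, 104.0, 79.0, 59.0, 45.0, 0.0 cfs; ΣQ_DR = 475.0 cfs, peak = 104.0 cfs.
Runoff depth d = ΣQ_DR·Δt / A = 475.0 × 900 / (0.184 mi²) = 1.000 in.
The 1-inch UH is the DRH scaled by (1 in)/d, so U_p = 104.0 × 1/1.000 = 104 cfs.

U_p ≈ 104 cfs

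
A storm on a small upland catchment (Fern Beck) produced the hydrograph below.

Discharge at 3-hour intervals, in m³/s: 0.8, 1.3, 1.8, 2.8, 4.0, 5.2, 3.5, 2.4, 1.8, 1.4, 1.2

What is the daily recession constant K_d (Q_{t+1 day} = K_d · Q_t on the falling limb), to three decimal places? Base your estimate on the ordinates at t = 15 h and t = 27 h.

Between t = 15 h and t = 27 h the flow falls from 5.2 to 1.4 m³/s over 4×3 h = 12 h.
Per-interval ratio K = (1.4/5.2)^(1/4) = 0.7203; K_d = K^(24/3) = 0.072.

K_d ≈ 0.072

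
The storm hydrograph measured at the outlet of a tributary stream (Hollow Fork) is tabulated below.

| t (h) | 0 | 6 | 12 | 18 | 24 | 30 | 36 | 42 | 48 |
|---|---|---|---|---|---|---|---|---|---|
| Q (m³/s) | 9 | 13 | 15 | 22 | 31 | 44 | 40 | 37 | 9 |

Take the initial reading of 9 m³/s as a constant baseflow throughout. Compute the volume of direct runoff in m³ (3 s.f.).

Direct-runoff ordinates (Q − Q_b): 0.0, 4.0, 6.0, 13.0, 22.0, 35.0, 31.0, 28.0, 0.0 m³/s.
ΣQ_DR = 139.0 m³/s.
With Δt = 6 h = 21600 s, V = ΣQ_DR · Δt = 139.0 × 21600 = 3.00 × 10^6 m³.

V ≈ 3.00 × 10^6 m³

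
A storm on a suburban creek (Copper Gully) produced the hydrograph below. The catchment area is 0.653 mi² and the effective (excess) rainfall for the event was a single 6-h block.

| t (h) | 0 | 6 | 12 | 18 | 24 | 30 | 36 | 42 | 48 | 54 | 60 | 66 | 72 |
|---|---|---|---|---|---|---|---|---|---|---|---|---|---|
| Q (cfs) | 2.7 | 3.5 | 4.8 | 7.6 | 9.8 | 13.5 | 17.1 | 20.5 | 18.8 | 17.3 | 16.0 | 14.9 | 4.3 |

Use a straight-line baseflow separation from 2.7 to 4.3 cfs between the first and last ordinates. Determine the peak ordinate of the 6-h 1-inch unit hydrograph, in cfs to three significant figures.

U_p ≈ 11.2 cfs

Direct runoff: 0.00, 0.67, 1.83, 4.50, 6.57, 10.13, 13.60, 16.87, 15.03, 13.40, 11.97, 10.73, 0.00 cfs; ΣQ_DR = 105.3 cfs, peak = 16.87 cfs.
Runoff depth d = ΣQ_DR·Δt / A = 105.3 × 21600 / (0.653 mi²) = 1.499 in.
The 1-inch UH is the DRH scaled by (1 in)/d, so U_p = 16.87 × 1/1.499 = 11.2 cfs.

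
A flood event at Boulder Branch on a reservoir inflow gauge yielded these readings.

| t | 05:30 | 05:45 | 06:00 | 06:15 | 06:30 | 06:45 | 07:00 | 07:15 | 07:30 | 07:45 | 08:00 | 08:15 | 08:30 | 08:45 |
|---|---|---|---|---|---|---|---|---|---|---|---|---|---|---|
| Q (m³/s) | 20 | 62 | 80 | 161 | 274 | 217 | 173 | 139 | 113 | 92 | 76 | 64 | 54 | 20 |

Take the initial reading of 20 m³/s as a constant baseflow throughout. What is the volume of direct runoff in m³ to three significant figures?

Direct-runoff ordinates (Q − Q_b): 0.0, 42.0, 60.0, 141.0, 254.0, 197.0, 153.0, 119.0, 93.0, 72.0, 56.0, 44.0, 34.0, 0.0 m³/s.
ΣQ_DR = 1265 m³/s.
With Δt = 0.25 h = 900 s, V = ΣQ_DR · Δt = 1265 × 900 = 1.14 × 10^6 m³.

V ≈ 1.14 × 10^6 m³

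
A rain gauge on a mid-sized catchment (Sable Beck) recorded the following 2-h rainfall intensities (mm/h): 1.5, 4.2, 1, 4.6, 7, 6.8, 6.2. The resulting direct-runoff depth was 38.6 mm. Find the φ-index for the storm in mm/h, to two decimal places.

Only the 5 blocks with intensity above φ contribute runoff: 4.2, 4.6, 7, 6.8, 6.2 mm/h.
Σ(I−φ)·Δt = d  ⇒  (4.2+4.6+7+6.8+6.2 − 5φ)·2 = 38.6
φ = (28.80 − 38.6/2) / 5 = 1.90 mm/h.

φ ≈ 1.90 mm/h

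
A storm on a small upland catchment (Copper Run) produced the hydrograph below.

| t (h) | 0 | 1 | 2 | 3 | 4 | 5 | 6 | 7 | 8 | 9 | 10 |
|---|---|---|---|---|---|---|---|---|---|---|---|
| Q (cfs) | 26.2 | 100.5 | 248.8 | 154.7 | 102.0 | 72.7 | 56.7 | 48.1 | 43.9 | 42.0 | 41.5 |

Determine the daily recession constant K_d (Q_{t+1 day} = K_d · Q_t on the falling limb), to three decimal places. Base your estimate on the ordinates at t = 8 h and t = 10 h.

K_d ≈ 0.509

Between t = 8 h and t = 10 h the flow falls from 43.9 to 41.5 cfs over 2×1 h = 2 h.
Per-interval ratio K = (41.5/43.9)^(1/2) = 0.9723; K_d = K^(24/1) = 0.509.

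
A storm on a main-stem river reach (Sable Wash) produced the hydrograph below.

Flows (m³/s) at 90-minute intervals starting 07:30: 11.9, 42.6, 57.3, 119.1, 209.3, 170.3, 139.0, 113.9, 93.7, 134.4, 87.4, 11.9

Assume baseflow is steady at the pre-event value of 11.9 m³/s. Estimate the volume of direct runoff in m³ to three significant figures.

V ≈ 5.66 × 10^6 m³

Direct-runoff ordinates (Q − Q_b): 0.0, 30.7, 45.4, 107.2, 197.4, 158.4, 127.1, 102.0, 81.8, 122.5, 75.5, 0.0 m³/s.
ΣQ_DR = 1048 m³/s.
With Δt = 1.5 h = 5400 s, V = ΣQ_DR · Δt = 1048 × 5400 = 5.66 × 10^6 m³.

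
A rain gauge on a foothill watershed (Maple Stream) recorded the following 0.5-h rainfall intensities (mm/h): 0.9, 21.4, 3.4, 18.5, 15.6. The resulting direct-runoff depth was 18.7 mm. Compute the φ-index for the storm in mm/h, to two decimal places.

Only the 3 blocks with intensity above φ contribute runoff: 21.4, 18.5, 15.6 mm/h.
Σ(I−φ)·Δt = d  ⇒  (21.4+18.5+15.6 − 3φ)·0.5 = 18.7
φ = (55.50 − 18.7/0.5) / 3 = 6.03 mm/h.

φ ≈ 6.03 mm/h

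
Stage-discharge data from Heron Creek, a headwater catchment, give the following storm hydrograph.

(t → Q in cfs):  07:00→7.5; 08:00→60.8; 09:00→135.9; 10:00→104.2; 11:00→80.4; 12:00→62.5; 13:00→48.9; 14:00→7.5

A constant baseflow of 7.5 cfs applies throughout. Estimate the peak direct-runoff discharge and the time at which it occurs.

Q_p = 128.4 cfs at t = 09:00

Subtracting baseflow gives direct-runoff ordinates: 0.0, 53.3, 128.4, 96.7, 72.9, 55.0, 41.4, 0.0 cfs.
The maximum is 128.4 cfs, occurring at the reading for t = 09:00.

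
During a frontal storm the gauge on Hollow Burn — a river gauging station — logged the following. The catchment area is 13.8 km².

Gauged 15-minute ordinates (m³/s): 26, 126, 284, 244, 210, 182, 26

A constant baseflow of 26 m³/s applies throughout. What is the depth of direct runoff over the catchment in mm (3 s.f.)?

Direct runoff: 0.0, 100.0, 258.0, 218.0, 184.0, 156.0, 0.0 m³/s; ΣQ_DR = 916.0 m³/s.
V = ΣQ_DR · Δt = 916.0 × 900 s = 8.244 × 10^5 m³.
Over A = 13.8 km², depth = V / A = 59.7 mm.

d ≈ 59.7 mm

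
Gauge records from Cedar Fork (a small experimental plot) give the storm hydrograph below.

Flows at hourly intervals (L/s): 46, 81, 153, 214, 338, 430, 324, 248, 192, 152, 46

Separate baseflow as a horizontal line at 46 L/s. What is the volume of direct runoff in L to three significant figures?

V ≈ 6.18 × 10^6 L

Direct-runoff ordinates (Q − Q_b): 0.0, 35.0, 107.0, 168.0, 292.0, 384.0, 278.0, 202.0, 146.0, 106.0, 0.0 L/s.
ΣQ_DR = 1718 L/s.
With Δt = 1 h = 3600 s, V = ΣQ_DR · Δt = 1718 × 3600 = 6.18 × 10^6 L.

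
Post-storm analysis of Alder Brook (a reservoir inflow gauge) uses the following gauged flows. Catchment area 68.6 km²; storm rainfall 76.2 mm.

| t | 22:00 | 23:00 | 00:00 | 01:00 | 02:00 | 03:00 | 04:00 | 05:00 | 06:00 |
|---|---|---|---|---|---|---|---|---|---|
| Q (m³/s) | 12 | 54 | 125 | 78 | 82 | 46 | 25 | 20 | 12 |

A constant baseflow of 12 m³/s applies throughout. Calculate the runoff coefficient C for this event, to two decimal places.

C ≈ 0.24

ΣQ_DR = 346.0 m³/s; V = ΣQ_DR·Δt = 1.246 × 10^6 m³.
Runoff depth d = V / A = 18.16 mm.
C = d / P = 18.16 / 76.2 = 0.24.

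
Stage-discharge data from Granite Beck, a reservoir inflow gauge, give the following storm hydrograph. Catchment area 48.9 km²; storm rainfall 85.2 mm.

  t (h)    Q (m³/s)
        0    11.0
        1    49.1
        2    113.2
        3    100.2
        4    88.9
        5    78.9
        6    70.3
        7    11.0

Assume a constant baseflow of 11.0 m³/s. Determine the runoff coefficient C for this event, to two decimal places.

ΣQ_DR = 434.6 m³/s; V = ΣQ_DR·Δt = 1.565 × 10^6 m³.
Runoff depth d = V / A = 32.00 mm.
C = d / P = 32.00 / 85.2 = 0.38.

C ≈ 0.38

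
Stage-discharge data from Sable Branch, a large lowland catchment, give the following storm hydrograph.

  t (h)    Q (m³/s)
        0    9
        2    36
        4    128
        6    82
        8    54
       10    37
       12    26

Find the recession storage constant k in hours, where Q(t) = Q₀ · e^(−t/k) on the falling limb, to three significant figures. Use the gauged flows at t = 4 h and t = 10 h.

k ≈ 4.83 h

On the falling limb, Q drops from 128 to 37 m³/s between t = 4 h and t = 10 h (Δt = 6 h).
k = −Δt / ln(Q₂/Q₁) = −6 / ln(37/128) = 4.83 h.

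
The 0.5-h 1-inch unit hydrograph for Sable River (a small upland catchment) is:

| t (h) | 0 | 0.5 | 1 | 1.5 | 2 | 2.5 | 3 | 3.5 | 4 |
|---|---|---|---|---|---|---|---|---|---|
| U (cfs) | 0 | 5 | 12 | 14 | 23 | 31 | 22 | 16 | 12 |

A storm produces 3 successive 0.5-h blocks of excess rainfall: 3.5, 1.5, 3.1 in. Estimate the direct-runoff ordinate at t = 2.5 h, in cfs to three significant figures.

By discrete convolution, Q_j = Σ (P_i / 1 in) · U_{j−i}.
At t = 2.5 h (j=5): Q = (3.5/1)·31 + (1.5/1)·23 + (3.1/1)·14 = 186 cfs.

Q ≈ 186 cfs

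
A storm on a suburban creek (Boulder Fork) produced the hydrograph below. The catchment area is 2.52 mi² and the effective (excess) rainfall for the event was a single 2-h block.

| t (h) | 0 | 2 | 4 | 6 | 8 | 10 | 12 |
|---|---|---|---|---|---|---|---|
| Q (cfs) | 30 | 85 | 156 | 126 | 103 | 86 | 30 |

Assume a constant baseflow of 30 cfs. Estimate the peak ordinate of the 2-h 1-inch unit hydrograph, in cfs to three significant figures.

Direct runoff: 0.0, 55.0, 126.0, 96.0, 73.0, 56.0, 0.0 cfs; ΣQ_DR = 406.0 cfs, peak = 126.0 cfs.
Runoff depth d = ΣQ_DR·Δt / A = 406.0 × 7200 / (2.52 mi²) = 0.4993 in.
The 1-inch UH is the DRH scaled by (1 in)/d, so U_p = 126.0 × 1/0.4993 = 252 cfs.

U_p ≈ 252 cfs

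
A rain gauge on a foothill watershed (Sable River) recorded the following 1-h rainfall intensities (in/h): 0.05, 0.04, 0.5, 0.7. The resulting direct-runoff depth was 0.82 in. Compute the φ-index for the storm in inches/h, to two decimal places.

φ ≈ 0.19 in/h

Only the 2 blocks with intensity above φ contribute runoff: 0.5, 0.7 in/h.
Σ(I−φ)·Δt = d  ⇒  (0.5+0.7 − 2φ)·1 = 0.82
φ = (1.200 − 0.82/1) / 2 = 0.19 in/h.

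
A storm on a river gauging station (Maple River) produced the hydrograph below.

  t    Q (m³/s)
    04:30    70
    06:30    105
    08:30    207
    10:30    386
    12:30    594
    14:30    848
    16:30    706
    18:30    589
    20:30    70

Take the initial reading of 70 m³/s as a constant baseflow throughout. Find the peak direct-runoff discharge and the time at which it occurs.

Subtracting baseflow gives direct-runoff ordinates: 0.0, 35.0, 137.0, 316.0, 524.0, 778.0, 636.0, 519.0, 0.0 m³/s.
The maximum is 778.0 m³/s, occurring at the reading for t = 14:30.

Q_p = 778.0 m³/s at t = 14:30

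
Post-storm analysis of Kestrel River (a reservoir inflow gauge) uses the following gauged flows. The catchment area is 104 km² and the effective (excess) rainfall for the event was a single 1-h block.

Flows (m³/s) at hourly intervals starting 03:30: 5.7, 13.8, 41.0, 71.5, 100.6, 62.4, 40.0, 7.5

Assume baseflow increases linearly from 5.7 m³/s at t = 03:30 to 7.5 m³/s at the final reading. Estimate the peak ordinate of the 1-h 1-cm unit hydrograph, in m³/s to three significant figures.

U_p ≈ 93.6 m³/s

Direct runoff: 0.00, 7.84, 34.79, 65.03, 93.87, 55.41, 32.76, 0.00 m³/s; ΣQ_DR = 289.7 m³/s, peak = 93.87 m³/s.
Runoff depth d = ΣQ_DR·Δt / A = 289.7 × 3600 / (104 km²) = 10.03 mm.
The 1-cm UH is the DRH scaled by (10 mm)/d, so U_p = 93.87 × 10/10.03 = 93.6 m³/s.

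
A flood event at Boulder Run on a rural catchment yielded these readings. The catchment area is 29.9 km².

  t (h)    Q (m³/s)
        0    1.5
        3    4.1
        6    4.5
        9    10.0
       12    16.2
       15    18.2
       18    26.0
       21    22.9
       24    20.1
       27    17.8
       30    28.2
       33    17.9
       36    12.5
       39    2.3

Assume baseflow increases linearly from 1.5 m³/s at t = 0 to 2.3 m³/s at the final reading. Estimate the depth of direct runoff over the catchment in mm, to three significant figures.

d ≈ 63.4 mm

Direct runoff: 0.00, 2.54, 2.88, 8.32, 14.45, 16.39, 24.13, 20.97, 18.11, 15.75, 26.08, 15.72, 10.26, 0.00 m³/s; ΣQ_DR = 175.6 m³/s.
V = ΣQ_DR · Δt = 175.6 × 10800 s = 1.896 × 10^6 m³.
Over A = 29.9 km², depth = V / A = 63.4 mm.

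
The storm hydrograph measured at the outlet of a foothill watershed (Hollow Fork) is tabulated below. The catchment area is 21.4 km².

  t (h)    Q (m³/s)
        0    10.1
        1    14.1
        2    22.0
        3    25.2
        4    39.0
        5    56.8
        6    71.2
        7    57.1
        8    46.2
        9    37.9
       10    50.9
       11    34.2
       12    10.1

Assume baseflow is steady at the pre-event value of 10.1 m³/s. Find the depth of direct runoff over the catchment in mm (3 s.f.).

Direct runoff: 0.0, 4.0, 11.9, 15.1, 28.9, 46.7, 61.1, 47.0, 36.1, 27.8, 40.8, 24.1, 0.0 m³/s; ΣQ_DR = 343.5 m³/s.
V = ΣQ_DR · Δt = 343.5 × 3600 s = 1.237 × 10^6 m³.
Over A = 21.4 km², depth = V / A = 57.8 mm.

d ≈ 57.8 mm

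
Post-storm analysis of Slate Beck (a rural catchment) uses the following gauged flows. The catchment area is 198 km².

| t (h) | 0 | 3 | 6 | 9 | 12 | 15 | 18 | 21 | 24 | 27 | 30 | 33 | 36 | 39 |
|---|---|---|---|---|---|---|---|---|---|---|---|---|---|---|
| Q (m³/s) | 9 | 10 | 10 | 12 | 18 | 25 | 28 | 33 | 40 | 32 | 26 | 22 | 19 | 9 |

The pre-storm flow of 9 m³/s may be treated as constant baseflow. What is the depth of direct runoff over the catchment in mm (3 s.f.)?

d ≈ 9.11 mm

Direct runoff: 0.0, 1.0, 1.0, 3.0, 9.0, 16.0, 19.0, 24.0, 31.0, 23.0, 17.0, 13.0, 10.0, 0.0 m³/s; ΣQ_DR = 167.0 m³/s.
V = ΣQ_DR · Δt = 167.0 × 10800 s = 1.804 × 10^6 m³.
Over A = 198 km², depth = V / A = 9.11 mm.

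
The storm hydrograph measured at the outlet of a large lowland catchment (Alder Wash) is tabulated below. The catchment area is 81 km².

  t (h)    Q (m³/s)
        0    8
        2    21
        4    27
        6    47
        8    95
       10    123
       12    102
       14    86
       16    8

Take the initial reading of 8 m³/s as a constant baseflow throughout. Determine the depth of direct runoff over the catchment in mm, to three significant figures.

Direct runoff: 0.0, 13.0, 19.0, 39.0, 87.0, 115.0, 94.0, 78.0, 0.0 m³/s; ΣQ_DR = 445.0 m³/s.
V = ΣQ_DR · Δt = 445.0 × 7200 s = 3.204 × 10^6 m³.
Over A = 81 km², depth = V / A = 39.6 mm.

d ≈ 39.6 mm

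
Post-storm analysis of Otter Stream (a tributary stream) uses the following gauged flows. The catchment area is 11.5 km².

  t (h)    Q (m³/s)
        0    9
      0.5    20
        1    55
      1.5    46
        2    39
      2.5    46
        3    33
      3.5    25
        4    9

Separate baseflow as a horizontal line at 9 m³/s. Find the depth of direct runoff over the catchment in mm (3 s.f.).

d ≈ 31.5 mm

Direct runoff: 0.0, 11.0, 46.0, 37.0, 30.0, 37.0, 24.0, 16.0, 0.0 m³/s; ΣQ_DR = 201.0 m³/s.
V = ΣQ_DR · Δt = 201.0 × 1800 s = 3.618 × 10^5 m³.
Over A = 11.5 km², depth = V / A = 31.5 mm.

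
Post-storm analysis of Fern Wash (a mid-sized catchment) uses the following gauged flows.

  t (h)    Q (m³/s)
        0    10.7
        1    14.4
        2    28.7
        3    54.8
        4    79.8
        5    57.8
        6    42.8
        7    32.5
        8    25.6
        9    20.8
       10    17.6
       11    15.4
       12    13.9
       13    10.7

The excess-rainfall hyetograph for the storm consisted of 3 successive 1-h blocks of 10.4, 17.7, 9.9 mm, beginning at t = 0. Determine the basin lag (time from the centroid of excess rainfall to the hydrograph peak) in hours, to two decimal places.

Centroid of excess rainfall: t_c = Σ P_i·t̄_i / ΣP_i = 1.4868 h (block centres at 0.5, 1.5, 2.5 h).
Hydrograph peak occurs at t = 4 h, so basin lag t_L = 4 − 1.4868 = 2.51 h.

t_L ≈ 2.51 h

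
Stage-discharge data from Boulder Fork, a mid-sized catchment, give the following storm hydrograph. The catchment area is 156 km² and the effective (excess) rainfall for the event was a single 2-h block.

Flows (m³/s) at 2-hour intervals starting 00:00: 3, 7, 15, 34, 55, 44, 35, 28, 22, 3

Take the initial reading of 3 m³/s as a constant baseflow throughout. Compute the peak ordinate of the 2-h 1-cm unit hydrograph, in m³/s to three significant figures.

U_p ≈ 52.2 m³/s

Direct runoff: 0.0, 4.0, 12.0, 31.0, 52.0, 41.0, 32.0, 25.0, 19.0, 0.0 m³/s; ΣQ_DR = 216.0 m³/s, peak = 52.0 m³/s.
Runoff depth d = ΣQ_DR·Δt / A = 216.0 × 7200 / (156 km²) = 9.969 mm.
The 1-cm UH is the DRH scaled by (10 mm)/d, so U_p = 52.0 × 10/9.969 = 52.2 m³/s.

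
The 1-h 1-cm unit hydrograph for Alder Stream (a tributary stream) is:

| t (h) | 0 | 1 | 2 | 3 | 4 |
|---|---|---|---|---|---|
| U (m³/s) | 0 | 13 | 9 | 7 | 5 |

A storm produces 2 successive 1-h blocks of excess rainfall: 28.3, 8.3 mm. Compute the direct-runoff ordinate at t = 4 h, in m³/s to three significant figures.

By discrete convolution, Q_j = Σ (P_i / 10 mm) · U_{j−i}.
At t = 4 h (j=4): Q = (28.3/10)·5 + (8.3/10)·7 = 20.0 m³/s.

Q ≈ 20.0 m³/s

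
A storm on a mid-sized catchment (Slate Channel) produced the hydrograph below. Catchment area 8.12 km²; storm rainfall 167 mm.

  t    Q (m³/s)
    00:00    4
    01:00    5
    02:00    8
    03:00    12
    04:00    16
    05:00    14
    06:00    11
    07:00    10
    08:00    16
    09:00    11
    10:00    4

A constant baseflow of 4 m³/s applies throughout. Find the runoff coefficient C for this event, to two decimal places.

ΣQ_DR = 67.00 m³/s; V = ΣQ_DR·Δt = 2.412 × 10^5 m³.
Runoff depth d = V / A = 29.70 mm.
C = d / P = 29.70 / 167 = 0.18.

C ≈ 0.18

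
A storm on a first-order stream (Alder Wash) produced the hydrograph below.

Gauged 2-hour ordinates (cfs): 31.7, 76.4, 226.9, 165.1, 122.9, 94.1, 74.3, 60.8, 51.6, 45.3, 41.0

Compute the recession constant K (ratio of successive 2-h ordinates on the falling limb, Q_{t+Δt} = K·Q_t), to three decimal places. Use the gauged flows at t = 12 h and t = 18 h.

K ≈ 0.848

Using the recession-limb readings at t = 12 h and t = 18 h: Q falls from 74.3 to 45.3 cfs over 3 intervals.
K = (Q₂/Q₁)^(1/3) = (45.3/74.3)^(1/3) = 0.848.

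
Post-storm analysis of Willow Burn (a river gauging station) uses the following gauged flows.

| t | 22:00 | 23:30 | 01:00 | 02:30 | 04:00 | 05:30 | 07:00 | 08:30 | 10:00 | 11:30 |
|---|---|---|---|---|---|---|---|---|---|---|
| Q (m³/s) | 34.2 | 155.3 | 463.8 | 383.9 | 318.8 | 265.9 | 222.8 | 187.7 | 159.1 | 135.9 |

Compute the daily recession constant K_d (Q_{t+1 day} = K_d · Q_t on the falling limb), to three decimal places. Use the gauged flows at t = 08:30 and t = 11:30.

K_d ≈ 0.076

Between t = 08:30 and t = 11:30 the flow falls from 187.7 to 135.9 m³/s over 2×1.5 h = 3 h.
Per-interval ratio K = (135.9/187.7)^(1/2) = 0.8509; K_d = K^(24/1.5) = 0.076.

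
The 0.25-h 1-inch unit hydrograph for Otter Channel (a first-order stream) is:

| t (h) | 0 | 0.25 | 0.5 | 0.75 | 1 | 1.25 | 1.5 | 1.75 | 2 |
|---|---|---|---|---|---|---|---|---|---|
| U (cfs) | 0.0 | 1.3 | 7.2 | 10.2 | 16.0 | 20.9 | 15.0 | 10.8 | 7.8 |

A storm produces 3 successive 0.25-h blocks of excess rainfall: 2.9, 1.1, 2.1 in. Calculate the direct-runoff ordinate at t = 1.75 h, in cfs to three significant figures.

Q ≈ 91.7 cfs

By discrete convolution, Q_j = Σ (P_i / 1 in) · U_{j−i}.
At t = 1.75 h (j=7): Q = (2.9/1)·10.8 + (1.1/1)·15.0 + (2.1/1)·20.9 = 91.7 cfs.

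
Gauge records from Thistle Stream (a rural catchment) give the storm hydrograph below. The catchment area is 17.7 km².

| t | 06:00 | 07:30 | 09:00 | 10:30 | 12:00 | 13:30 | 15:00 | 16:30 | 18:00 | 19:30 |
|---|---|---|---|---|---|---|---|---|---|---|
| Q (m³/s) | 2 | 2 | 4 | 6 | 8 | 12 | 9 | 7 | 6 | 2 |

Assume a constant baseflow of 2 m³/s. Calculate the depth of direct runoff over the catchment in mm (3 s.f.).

d ≈ 11.6 mm

Direct runoff: 0.0, 0.0, 2.0, 4.0, 6.0, 10.0, 7.0, 5.0, 4.0, 0.0 m³/s; ΣQ_DR = 38.00 m³/s.
V = ΣQ_DR · Δt = 38.00 × 5400 s = 2.052 × 10^5 m³.
Over A = 17.7 km², depth = V / A = 11.6 mm.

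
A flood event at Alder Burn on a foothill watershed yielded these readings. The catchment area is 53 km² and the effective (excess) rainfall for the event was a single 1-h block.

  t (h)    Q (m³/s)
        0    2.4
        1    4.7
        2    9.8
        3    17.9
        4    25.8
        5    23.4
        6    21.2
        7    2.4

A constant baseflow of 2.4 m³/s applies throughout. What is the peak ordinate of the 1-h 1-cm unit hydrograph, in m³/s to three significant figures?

Direct runoff: 0.0, 2.3, 7.4, 15.5, 23.4, 21.0, 18.8, 0.0 m³/s; ΣQ_DR = 88.40 m³/s, peak = 23.4 m³/s.
Runoff depth d = ΣQ_DR·Δt / A = 88.40 × 3600 / (53 km²) = 6.005 mm.
The 1-cm UH is the DRH scaled by (10 mm)/d, so U_p = 23.4 × 10/6.005 = 39.0 m³/s.

U_p ≈ 39.0 m³/s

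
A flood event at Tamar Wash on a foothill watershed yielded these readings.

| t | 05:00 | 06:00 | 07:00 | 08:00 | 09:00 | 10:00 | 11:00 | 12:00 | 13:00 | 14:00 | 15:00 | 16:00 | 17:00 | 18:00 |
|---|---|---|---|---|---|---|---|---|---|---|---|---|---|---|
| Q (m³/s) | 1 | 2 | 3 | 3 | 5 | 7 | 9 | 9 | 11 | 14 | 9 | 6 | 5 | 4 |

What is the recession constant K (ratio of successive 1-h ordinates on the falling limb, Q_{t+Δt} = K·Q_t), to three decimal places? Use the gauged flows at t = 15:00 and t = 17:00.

Using the recession-limb readings at t = 15:00 and t = 17:00: Q falls from 9 to 5 m³/s over 2 intervals.
K = (Q₂/Q₁)^(1/2) = (5/9)^(1/2) = 0.745.

K ≈ 0.745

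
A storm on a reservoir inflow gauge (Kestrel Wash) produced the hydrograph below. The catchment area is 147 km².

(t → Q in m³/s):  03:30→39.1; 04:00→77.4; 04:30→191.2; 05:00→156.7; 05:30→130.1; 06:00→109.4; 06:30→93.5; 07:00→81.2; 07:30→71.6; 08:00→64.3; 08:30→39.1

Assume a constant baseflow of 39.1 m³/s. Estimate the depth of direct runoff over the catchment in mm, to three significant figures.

d ≈ 7.63 mm

Direct runoff: 0.0, 38.3, 152.1, 117.6, 91.0, 70.3, 54.4, 42.1, 32.5, 25.2, 0.0 m³/s; ΣQ_DR = 623.5 m³/s.
V = ΣQ_DR · Δt = 623.5 × 1800 s = 1.122 × 10^6 m³.
Over A = 147 km², depth = V / A = 7.63 mm.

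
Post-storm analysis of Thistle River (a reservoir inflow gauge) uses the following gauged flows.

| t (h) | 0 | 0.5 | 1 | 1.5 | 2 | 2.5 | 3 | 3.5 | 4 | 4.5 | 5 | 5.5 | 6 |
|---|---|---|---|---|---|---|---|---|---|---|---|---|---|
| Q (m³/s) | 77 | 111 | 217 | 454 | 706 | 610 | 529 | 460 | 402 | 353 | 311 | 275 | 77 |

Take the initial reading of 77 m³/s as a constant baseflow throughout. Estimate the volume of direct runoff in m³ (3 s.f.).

V ≈ 6.45 × 10^6 m³

Direct-runoff ordinates (Q − Q_b): 0.0, 34.0, 140.0, 377.0, 629.0, 533.0, 452.0, 383.0, 325.0, 276.0, 234.0, 198.0, 0.0 m³/s.
ΣQ_DR = 3581 m³/s.
With Δt = 0.5 h = 1800 s, V = ΣQ_DR · Δt = 3581 × 1800 = 6.45 × 10^6 m³.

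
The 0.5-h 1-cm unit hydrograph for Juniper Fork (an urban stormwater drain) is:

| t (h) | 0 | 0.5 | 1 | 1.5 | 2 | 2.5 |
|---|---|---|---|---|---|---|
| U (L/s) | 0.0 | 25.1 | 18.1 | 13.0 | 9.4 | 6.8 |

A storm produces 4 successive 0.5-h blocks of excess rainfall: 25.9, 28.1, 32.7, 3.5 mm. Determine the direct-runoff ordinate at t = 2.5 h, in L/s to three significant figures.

By discrete convolution, Q_j = Σ (P_i / 10 mm) · U_{j−i}.
At t = 2.5 h (j=5): Q = (25.9/10)·6.8 + (28.1/10)·9.4 + (32.7/10)·13.0 + (3.5/10)·18.1 = 92.9 L/s.

Q ≈ 92.9 L/s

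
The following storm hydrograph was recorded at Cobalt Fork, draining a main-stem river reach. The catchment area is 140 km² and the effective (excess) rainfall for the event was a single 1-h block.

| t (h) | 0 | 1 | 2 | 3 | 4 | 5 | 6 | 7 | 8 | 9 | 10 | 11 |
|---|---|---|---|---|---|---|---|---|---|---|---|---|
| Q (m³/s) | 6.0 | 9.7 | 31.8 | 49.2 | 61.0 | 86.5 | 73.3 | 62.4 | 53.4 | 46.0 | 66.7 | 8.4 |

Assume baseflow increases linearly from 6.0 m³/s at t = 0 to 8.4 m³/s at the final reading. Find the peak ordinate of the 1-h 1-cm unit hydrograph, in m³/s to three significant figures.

Direct runoff: 0.00, 3.48, 25.36, 42.55, 54.13, 79.41, 65.99, 54.87, 45.65, 38.04, 58.52, 0.00 m³/s; ΣQ_DR = 468.0 m³/s, peak = 79.41 m³/s.
Runoff depth d = ΣQ_DR·Δt / A = 468.0 × 3600 / (140 km²) = 12.03 mm.
The 1-cm UH is the DRH scaled by (10 mm)/d, so U_p = 79.41 × 10/12.03 = 66.0 m³/s.

U_p ≈ 66.0 m³/s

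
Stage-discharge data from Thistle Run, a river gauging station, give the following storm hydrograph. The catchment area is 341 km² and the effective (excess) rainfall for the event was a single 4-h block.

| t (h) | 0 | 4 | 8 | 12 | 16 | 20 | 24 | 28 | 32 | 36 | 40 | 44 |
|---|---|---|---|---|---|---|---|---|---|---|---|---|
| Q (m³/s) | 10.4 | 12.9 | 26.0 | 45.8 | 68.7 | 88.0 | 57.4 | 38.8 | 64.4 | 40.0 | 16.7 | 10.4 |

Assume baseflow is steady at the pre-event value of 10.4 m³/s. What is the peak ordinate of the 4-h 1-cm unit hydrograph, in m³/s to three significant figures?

U_p ≈ 51.8 m³/s

Direct runoff: 0.0, 2.5, 15.6, 35.4, 58.3, 77.6, 47.0, 28.4, 54.0, 29.6, 6.3, 0.0 m³/s; ΣQ_DR = 354.7 m³/s, peak = 77.6 m³/s.
Runoff depth d = ΣQ_DR·Δt / A = 354.7 × 14400 / (341 km²) = 14.98 mm.
The 1-cm UH is the DRH scaled by (10 mm)/d, so U_p = 77.6 × 10/14.98 = 51.8 m³/s.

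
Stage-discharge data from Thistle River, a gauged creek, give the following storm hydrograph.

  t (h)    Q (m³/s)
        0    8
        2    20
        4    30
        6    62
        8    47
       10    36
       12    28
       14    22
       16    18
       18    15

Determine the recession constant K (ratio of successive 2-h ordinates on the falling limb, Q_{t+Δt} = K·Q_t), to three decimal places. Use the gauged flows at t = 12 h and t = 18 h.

K ≈ 0.812

Using the recession-limb readings at t = 12 h and t = 18 h: Q falls from 28 to 15 m³/s over 3 intervals.
K = (Q₂/Q₁)^(1/3) = (15/28)^(1/3) = 0.812.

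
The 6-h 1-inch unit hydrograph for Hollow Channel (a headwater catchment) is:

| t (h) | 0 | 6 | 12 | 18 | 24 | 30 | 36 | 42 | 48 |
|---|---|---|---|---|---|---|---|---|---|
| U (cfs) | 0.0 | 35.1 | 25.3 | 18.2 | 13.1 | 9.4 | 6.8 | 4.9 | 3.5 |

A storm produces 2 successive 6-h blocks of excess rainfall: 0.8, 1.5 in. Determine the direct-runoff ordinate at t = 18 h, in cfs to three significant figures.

By discrete convolution, Q_j = Σ (P_i / 1 in) · U_{j−i}.
At t = 18 h (j=3): Q = (0.8/1)·18.2 + (1.5/1)·25.3 = 52.5 cfs.

Q ≈ 52.5 cfs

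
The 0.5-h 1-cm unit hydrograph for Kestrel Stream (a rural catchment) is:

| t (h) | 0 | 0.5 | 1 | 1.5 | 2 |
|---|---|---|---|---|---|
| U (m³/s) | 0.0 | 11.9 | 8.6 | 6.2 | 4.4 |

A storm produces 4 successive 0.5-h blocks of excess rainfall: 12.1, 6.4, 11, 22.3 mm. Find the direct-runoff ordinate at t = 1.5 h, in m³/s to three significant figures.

Q ≈ 26.1 m³/s

By discrete convolution, Q_j = Σ (P_i / 10 mm) · U_{j−i}.
At t = 1.5 h (j=3): Q = (12.1/10)·6.2 + (6.4/10)·8.6 + (11/10)·11.9 + (22.3/10)·0.0 = 26.1 m³/s.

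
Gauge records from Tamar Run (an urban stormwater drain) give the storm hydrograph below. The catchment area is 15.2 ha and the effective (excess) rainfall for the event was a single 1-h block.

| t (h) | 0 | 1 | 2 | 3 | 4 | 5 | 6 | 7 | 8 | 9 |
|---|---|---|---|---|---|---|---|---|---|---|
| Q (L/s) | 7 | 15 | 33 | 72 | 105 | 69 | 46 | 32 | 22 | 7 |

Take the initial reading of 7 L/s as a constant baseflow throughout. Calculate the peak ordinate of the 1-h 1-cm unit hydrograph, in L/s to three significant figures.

Direct runoff: 0.0, 8.0, 26.0, 65.0, 98.0, 62.0, 39.0, 25.0, 15.0, 0.0 L/s; ΣQ_DR = 338.0 L/s, peak = 98.0 L/s.
Runoff depth d = ΣQ_DR·Δt / A = 338.0 × 3600 / (15.2 ha) = 8.005 mm.
The 1-cm UH is the DRH scaled by (10 mm)/d, so U_p = 98.0 × 10/8.005 = 122 L/s.

U_p ≈ 122 L/s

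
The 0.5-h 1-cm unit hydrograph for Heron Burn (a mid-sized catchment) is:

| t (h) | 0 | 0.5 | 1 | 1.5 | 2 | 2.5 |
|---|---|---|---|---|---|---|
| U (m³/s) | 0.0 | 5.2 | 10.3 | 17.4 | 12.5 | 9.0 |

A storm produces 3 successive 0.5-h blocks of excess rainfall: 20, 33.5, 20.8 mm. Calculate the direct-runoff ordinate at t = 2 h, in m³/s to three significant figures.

By discrete convolution, Q_j = Σ (P_i / 10 mm) · U_{j−i}.
At t = 2 h (j=4): Q = (20/10)·12.5 + (33.5/10)·17.4 + (20.8/10)·10.3 = 105 m³/s.

Q ≈ 105 m³/s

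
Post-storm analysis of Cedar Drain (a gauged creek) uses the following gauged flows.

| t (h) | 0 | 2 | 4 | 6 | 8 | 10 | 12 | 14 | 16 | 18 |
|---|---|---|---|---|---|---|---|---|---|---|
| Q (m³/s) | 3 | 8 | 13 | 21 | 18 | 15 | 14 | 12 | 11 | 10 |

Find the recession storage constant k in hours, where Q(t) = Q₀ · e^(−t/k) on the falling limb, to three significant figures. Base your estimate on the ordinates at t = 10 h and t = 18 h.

k ≈ 19.7 h

On the falling limb, Q drops from 15 to 10 m³/s between t = 10 h and t = 18 h (Δt = 8 h).
k = −Δt / ln(Q₂/Q₁) = −8 / ln(10/15) = 19.7 h.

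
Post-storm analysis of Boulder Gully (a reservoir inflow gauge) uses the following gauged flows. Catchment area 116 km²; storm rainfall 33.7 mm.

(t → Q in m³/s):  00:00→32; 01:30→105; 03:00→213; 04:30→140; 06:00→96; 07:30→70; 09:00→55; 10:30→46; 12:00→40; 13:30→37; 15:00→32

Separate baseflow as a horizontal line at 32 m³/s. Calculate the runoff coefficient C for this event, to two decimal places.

C ≈ 0.71

ΣQ_DR = 514.0 m³/s; V = ΣQ_DR·Δt = 2.776 × 10^6 m³.
Runoff depth d = V / A = 23.93 mm.
C = d / P = 23.93 / 33.7 = 0.71.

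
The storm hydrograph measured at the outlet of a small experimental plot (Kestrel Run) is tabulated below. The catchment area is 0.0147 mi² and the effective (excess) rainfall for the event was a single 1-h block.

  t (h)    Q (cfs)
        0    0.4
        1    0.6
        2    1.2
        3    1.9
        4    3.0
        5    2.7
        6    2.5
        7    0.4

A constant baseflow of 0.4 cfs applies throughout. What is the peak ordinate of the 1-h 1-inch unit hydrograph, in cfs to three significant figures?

Direct runoff: 0.0, 0.2, 0.8, 1.5, 2.6, 2.3, 2.1, 0.0 cfs; ΣQ_DR = 9.500 cfs, peak = 2.6 cfs.
Runoff depth d = ΣQ_DR·Δt / A = 9.500 × 3600 / (0.0147 mi²) = 1.001 in.
The 1-inch UH is the DRH scaled by (1 in)/d, so U_p = 2.6 × 1/1.001 = 2.60 cfs.

U_p ≈ 2.60 cfs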